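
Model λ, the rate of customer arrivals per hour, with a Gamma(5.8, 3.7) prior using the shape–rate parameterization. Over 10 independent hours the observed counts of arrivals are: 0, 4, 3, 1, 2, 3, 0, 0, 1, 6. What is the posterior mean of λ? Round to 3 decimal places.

The Poisson likelihood adds the total count to the shape and the number of exposure periods to the rate. Here ∑xᵢ = 20 and n = 10, so shape 5.8→25.8 and rate 3.7→13.7.
E[λ | data] = 25.8/13.7 = 1.883.

Posterior mean ≈ 1.883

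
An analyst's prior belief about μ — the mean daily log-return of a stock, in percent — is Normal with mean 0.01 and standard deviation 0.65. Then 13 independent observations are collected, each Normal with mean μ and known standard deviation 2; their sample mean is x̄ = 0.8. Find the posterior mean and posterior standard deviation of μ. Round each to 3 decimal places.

Prior precision 1/τ₀² = 1/0.65² = 2.36686; data precision n/σ² = 13/2² = 3.25000.
Posterior precision = 2.36686 + 3.25000 = 5.61686, giving posterior SD = 1/√5.61686 = 0.422.
Posterior mean = (2.36686·0.01 + 3.25000·0.8) / 5.61686 = 0.467.

Posterior mean ≈ 0.467; posterior SD ≈ 0.422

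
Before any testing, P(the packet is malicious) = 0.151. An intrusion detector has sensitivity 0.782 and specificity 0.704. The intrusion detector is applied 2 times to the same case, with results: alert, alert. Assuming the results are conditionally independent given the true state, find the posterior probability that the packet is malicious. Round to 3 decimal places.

Let H be the event that the packet is malicious; start with P(H) = 0.151. P('alert'|H) = 0.782, P('alert'|¬H) = 0.296.
Update on result 1 ('alert'): P(H) ← 0.782·0.1510 / (0.782·0.1510 + 0.296·0.8490) = 0.11808/0.36939 = 0.3197.
Update on result 2 ('alert'): P(H) ← 0.782·0.3197 / (0.782·0.3197 + 0.296·0.6803) = 0.24998/0.45136 = 0.5538.

Posterior P(H) ≈ 0.554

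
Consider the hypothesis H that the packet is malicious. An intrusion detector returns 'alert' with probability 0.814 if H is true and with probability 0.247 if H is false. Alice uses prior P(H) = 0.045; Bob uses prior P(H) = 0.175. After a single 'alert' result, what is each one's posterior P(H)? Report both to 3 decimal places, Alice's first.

Alice: 0.134; Bob: 0.411

The likelihood ratio for an 'alert' result is 0.814/0.247 = 3.2955.
Alice: prior odds 0.045/0.955 = 0.047120; posterior odds 0.15529; posterior probability 0.134.
Bob: prior odds 0.175/0.825 = 0.21212; posterior odds 0.69906; posterior probability 0.411.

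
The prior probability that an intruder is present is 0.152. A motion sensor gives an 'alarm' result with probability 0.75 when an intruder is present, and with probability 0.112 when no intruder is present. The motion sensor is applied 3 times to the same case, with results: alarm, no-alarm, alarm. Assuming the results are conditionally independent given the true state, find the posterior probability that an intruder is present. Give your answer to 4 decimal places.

Let H be the event that an intruder is present; start with P(H) = 0.152. P('alarm'|H) = 0.75, P('alarm'|¬H) = 0.112.
Update on result 1 ('alarm'): P(H) ← 0.75·0.1520 / (0.75·0.1520 + 0.112·0.8480) = 0.11400/0.20898 = 0.5455.
Update on result 2 ('no-alarm'): P(H) ← 0.25·0.5455 / (0.25·0.5455 + 0.888·0.4545) = 0.13638/0.53996 = 0.2526.
Update on result 3 ('alarm'): P(H) ← 0.75·0.2526 / (0.75·0.2526 + 0.112·0.7474) = 0.18943/0.27314 = 0.6935.

Posterior P(H) ≈ 0.6935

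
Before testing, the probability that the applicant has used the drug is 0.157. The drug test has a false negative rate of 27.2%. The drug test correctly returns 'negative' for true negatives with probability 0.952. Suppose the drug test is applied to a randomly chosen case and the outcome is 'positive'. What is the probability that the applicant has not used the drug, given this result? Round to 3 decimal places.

P(¬H | E) ≈ 0.261

Let H be the event that the applicant has used the drug. P(H) = 0.157, so P(¬H) = 0.843. With E the 'positive' result, P(E|H) = 0.728 and P(E|¬H) = 0.048.
P(E) = 0.728·0.157 + 0.048·0.843 = 0.11430 + 0.040464 = 0.15476.
By Bayes' theorem, P(H|E) = 0.11430 / 0.15476 = 0.739. Hence P(¬H|E) = 1 − 0.739 = 0.261.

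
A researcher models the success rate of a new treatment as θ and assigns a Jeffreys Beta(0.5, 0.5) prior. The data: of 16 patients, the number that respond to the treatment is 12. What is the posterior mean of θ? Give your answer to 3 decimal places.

Observing 12 successes and 4 failures updates Beta(0.5, 0.5) by adding the success and failure counts to the two shape parameters: α = 0.5+12 = 12.5, β = 0.5+4 = 4.5.
Posterior mean = α/(α+β) = 12.5/17 = 0.735.

Posterior mean ≈ 0.735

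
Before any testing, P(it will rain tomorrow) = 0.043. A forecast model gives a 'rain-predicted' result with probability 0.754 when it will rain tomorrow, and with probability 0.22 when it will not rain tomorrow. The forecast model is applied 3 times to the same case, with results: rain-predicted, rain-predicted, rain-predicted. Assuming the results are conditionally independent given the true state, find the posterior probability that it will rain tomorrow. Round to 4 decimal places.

Let H be the event that it will rain tomorrow; start with P(H) = 0.043. P('rain-predicted'|H) = 0.754, P('rain-predicted'|¬H) = 0.22.
Update on result 1 ('rain-predicted'): P(H) ← 0.754·0.0430 / (0.754·0.0430 + 0.22·0.9570) = 0.032422/0.24296 = 0.1334.
Update on result 2 ('rain-predicted'): P(H) ← 0.754·0.1334 / (0.754·0.1334 + 0.22·0.8666) = 0.10062/0.29126 = 0.3455.
Update on result 3 ('rain-predicted'): P(H) ← 0.754·0.3455 / (0.754·0.3455 + 0.22·0.6545) = 0.26047/0.40447 = 0.6440.

Posterior P(H) ≈ 0.6440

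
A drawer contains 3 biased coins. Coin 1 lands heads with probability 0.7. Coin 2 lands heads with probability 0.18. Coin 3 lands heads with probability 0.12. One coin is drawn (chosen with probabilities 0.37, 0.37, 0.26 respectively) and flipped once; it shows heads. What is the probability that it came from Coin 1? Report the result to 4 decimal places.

Tabulate prior·likelihood by source: [1] prior 0.37, lik 0.7, product 0.2590; [2] prior 0.37, lik 0.18, product 0.06660; [3] prior 0.26, lik 0.12, product 0.03120.
Normalizing constant = 0.35680; the posterior for Coin 1 is its product over the sum, 0.2590/0.35680 = 0.7259.

Posterior probability ≈ 0.7259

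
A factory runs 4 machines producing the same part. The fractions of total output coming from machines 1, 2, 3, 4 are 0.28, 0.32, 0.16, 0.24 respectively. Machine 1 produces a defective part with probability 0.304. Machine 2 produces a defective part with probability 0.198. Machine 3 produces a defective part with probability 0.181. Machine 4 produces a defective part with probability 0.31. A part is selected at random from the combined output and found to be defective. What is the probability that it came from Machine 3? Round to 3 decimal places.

Posterior probability ≈ 0.115

P(defective|M1) = 0.304; P(defective|M2) = 0.198; P(defective|M3) = 0.181; P(defective|M4) = 0.31.
Prior × likelihood for each source: 0.28·0.304=0.08512, 0.32·0.198=0.06336, 0.16·0.181=0.02896, 0.24·0.31=0.07440. Summing gives P(defective) = 0.25184.
P(Machine 3 | defective) = 0.02896 / 0.25184 = 0.115.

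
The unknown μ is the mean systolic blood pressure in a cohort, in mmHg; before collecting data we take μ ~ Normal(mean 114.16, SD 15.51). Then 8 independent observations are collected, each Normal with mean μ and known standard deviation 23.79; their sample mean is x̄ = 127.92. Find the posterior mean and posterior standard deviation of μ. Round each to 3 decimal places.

Posterior mean ≈ 124.793; posterior SD ≈ 7.394

With known σ, the Normal prior is conjugate. Weight on the data is w = (n/σ²)/(n/σ² + 1/τ₀²) = 0.0141352/(0.0141352+0.00415697) = 0.77275.
Posterior mean = w·x̄ + (1−w)·μ₀ = 0.77275·127.92 + 0.22725·114.16 = 124.793. Posterior variance = 1/(0.0141352+0.00415697) = 54.6683, so SD = 7.394.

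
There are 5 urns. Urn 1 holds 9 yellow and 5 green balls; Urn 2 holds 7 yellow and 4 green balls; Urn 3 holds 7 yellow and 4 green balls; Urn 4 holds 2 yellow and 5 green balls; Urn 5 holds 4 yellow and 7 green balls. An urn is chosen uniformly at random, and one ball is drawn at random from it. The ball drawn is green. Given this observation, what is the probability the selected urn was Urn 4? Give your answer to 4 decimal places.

Posterior probability ≈ 0.2933

Tabulate prior·likelihood by source: [1] prior 0.2, lik 0.3571, product 0.07143; [2] prior 0.2, lik 0.3636, product 0.07273; [3] prior 0.2, lik 0.3636, product 0.07273; [4] prior 0.2, lik 0.7143, product 0.1429; [5] prior 0.2, lik 0.6364, product 0.1273.
Normalizing constant = 0.48701; the posterior for Urn 4 is its product over the sum, 0.1429/0.48701 = 0.2933.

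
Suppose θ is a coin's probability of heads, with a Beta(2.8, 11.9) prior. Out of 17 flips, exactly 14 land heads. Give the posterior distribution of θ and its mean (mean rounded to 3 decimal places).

The binomial likelihood is conjugate to the Beta prior: with 14 successes and 3 failures, the posterior is Beta(2.8+14, 11.9+3) = Beta(16.8, 14.9).
Posterior mean = α/(α+β) = 16.8/31.7 = 0.530.

Posterior: Beta(16.8, 14.9); mean ≈ 0.530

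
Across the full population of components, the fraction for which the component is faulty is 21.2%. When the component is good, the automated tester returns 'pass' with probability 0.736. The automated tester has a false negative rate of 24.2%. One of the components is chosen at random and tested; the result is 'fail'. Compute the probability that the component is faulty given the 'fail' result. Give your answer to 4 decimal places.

P(H | E) ≈ 0.4358

Write H for 'the component is faulty'. Prior odds H:¬H = 0.212/0.788 = 0.26904. For the 'fail' outcome, the likelihood ratio is 0.758/0.264 = 2.8712.
Posterior odds = 0.26904 × 2.8712 = 0.77246, so P(H|E) = 0.77246/(1+0.77246) = 0.4358.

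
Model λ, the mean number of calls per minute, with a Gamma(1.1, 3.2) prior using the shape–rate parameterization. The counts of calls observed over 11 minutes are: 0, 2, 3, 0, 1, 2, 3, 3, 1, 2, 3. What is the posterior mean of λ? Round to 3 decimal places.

Total count ∑xᵢ = 20 over n = 11 minutes.
Gamma is conjugate to the Poisson likelihood: posterior is Gamma(shape = 1.1+20 = 21.1, rate = 3.2+11 = 14.2).
Posterior mean = shape/rate = 21.1/14.2 = 1.486.

Posterior mean ≈ 1.486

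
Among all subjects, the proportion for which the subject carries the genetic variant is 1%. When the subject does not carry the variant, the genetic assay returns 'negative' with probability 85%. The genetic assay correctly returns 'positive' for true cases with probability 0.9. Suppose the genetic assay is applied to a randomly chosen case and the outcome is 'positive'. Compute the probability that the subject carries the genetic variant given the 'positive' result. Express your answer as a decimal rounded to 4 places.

Write H for 'the subject carries the genetic variant'. Prior odds H:¬H = 0.01/0.99 = 0.010101. For the 'positive' outcome, the likelihood ratio is 0.9/0.15 = 6.0000.
Posterior odds = 0.010101 × 6.0000 = 0.060606, so P(H|E) = 0.060606/(1+0.060606) = 0.0571.

P(H | E) ≈ 0.0571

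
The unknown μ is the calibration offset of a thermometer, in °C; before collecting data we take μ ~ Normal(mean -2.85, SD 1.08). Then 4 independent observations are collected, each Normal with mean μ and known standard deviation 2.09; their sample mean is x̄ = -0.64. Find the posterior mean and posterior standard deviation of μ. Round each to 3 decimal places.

Prior precision 1/τ₀² = 1/1.08² = 0.857339; data precision n/σ² = 4/2.09² = 0.915730.
Posterior precision = 0.857339 + 0.915730 = 1.77307, giving posterior SD = 1/√1.77307 = 0.751.
Posterior mean = (0.857339·-2.85 + 0.915730·-0.64) / 1.77307 = -1.709.

Posterior mean ≈ -1.709; posterior SD ≈ 0.751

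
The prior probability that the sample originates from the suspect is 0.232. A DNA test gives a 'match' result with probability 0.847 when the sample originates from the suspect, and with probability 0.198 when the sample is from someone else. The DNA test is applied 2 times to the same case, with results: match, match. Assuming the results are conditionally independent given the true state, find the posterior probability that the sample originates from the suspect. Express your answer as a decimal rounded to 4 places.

Posterior P(H) ≈ 0.8468

Let H be the event that the sample originates from the suspect; start with P(H) = 0.232. P('match'|H) = 0.847, P('match'|¬H) = 0.198.
Update on result 1 ('match'): P(H) ← 0.847·0.2320 / (0.847·0.2320 + 0.198·0.7680) = 0.19650/0.34857 = 0.5637.
Update on result 2 ('match'): P(H) ← 0.847·0.5637 / (0.847·0.5637 + 0.198·0.4363) = 0.47749/0.56387 = 0.8468.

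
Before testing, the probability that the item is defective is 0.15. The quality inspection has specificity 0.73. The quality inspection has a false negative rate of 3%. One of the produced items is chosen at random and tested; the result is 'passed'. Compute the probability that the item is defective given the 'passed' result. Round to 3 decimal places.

P(H | E) ≈ 0.007

Let H be the event that the item is defective. P(H) = 0.15, so P(¬H) = 0.85. With E the 'passed' result, P(E|H) = 0.03 and P(E|¬H) = 0.73.
P(E) = 0.03·0.15 + 0.73·0.85 = 0.0045000 + 0.62050 = 0.62500.
By Bayes' theorem, P(H|E) = 0.0045000 / 0.62500 = 0.007.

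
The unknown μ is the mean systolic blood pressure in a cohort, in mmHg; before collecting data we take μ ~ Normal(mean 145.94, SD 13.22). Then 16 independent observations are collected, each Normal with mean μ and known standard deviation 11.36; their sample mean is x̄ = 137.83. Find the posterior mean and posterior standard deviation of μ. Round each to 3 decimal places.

Prior precision 1/τ₀² = 1/13.22² = 0.00572186; data precision n/σ² = 16/11.36² = 0.123983.
Posterior precision = 0.00572186 + 0.123983 = 0.129705, giving posterior SD = 1/√0.129705 = 2.777.
Posterior mean = (0.00572186·145.94 + 0.123983·137.83) / 0.129705 = 138.188.

Posterior mean ≈ 138.188; posterior SD ≈ 2.777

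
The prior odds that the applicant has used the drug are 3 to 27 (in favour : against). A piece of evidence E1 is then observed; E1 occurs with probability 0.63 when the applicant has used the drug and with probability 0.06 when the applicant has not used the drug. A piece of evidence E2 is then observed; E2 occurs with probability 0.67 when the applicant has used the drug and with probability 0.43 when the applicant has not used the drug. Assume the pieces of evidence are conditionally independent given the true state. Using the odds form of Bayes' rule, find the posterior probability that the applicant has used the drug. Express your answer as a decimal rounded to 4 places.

Posterior probability ≈ 0.6451

Prior odds = 3/27 = 0.11111.
Likelihood ratio for E1 = 0.63/0.06 = 10.500.
Likelihood ratio for E2 = 0.67/0.43 = 1.5581.
Posterior odds = prior odds × LR₁ × LR₂ = 1.8178.
Posterior probability = odds/(1+odds) = 1.8178/2.8178 = 0.6451.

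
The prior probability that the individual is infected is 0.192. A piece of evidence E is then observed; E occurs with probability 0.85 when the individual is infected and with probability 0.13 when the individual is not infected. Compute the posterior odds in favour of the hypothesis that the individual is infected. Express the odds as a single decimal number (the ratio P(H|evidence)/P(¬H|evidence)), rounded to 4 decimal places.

Prior odds = 0.192/(1−0.192) = 0.23762. In log-odds, ln(0.23762) = -1.4371.
Add log likelihood ratio: ln(6.5385) = 1.8777.
Posterior log-odds = 0.44064, so posterior odds = exp(0.44064) = 1.5537.

Posterior odds ≈ 1.5537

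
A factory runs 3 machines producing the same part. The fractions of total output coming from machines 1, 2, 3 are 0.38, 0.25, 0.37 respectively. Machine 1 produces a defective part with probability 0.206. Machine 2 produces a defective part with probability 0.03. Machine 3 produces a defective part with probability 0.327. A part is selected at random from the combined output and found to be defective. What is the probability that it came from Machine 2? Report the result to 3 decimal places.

Posterior probability ≈ 0.036

P(defective|M1) = 0.206; P(defective|M2) = 0.03; P(defective|M3) = 0.327.
Prior × likelihood for each source: 0.38·0.206=0.07828, 0.25·0.03=0.007500, 0.37·0.327=0.1210. Summing gives P(defective) = 0.20677.
P(Machine 2 | defective) = 0.007500 / 0.20677 = 0.036.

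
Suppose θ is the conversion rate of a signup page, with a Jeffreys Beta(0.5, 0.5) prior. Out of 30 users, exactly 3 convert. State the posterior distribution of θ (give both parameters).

Posterior: Beta(3.5, 27.5)

Observing 3 successes and 27 failures updates Beta(0.5, 0.5) by adding the success and failure counts to the two shape parameters: α = 0.5+3 = 3.5, β = 0.5+27 = 27.5.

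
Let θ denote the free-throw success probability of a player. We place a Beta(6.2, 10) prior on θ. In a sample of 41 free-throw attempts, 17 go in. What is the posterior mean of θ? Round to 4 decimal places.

Observing 17 successes and 24 failures updates Beta(6.2, 10) by adding the success and failure counts to the two shape parameters: α = 6.2+17 = 23.2, β = 10+24 = 34.
Posterior mean = α/(α+β) = 23.2/57.2 = 0.4056.

Posterior mean ≈ 0.4056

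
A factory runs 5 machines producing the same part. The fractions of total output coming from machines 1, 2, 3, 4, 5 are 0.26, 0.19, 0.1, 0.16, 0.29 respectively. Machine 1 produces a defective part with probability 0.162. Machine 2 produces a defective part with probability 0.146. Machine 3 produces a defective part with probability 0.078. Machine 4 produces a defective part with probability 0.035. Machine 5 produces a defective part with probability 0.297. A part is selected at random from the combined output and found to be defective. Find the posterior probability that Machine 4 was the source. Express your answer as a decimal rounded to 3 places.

P(defective|M1) = 0.162; P(defective|M2) = 0.146; P(defective|M3) = 0.078; P(defective|M4) = 0.035; P(defective|M5) = 0.297.
Prior × likelihood for each source: 0.26·0.162=0.04212, 0.19·0.146=0.02774, 0.1·0.078=0.007800, 0.16·0.035=0.005600, 0.29·0.297=0.08613. Summing gives P(defective) = 0.16939.
P(Machine 4 | defective) = 0.005600 / 0.16939 = 0.033.

Posterior probability ≈ 0.033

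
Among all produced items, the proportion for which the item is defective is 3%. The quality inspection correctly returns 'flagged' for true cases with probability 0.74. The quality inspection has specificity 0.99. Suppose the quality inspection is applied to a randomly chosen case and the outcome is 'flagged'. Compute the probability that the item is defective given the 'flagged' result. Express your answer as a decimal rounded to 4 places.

Let H be the event that the item is defective. P(H) = 0.03, so P(¬H) = 0.97. With E the 'flagged' result, P(E|H) = 0.74 and P(E|¬H) = 0.01.
P(E) = 0.74·0.03 + 0.01·0.97 = 0.022200 + 0.0097000 = 0.031900.
By Bayes' theorem, P(H|E) = 0.022200 / 0.031900 = 0.6959.

P(H | E) ≈ 0.6959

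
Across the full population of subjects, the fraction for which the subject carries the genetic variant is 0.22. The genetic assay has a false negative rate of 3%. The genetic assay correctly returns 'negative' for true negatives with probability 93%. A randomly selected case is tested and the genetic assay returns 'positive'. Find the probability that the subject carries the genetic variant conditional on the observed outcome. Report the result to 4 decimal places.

P(H | E) ≈ 0.7963

Write H for 'the subject carries the genetic variant'. Prior odds H:¬H = 0.22/0.78 = 0.28205. For the 'positive' outcome, the likelihood ratio is 0.97/0.07 = 13.857.
Posterior odds = 0.28205 × 13.857 = 3.9084, so P(H|E) = 3.9084/(1+3.9084) = 0.7963.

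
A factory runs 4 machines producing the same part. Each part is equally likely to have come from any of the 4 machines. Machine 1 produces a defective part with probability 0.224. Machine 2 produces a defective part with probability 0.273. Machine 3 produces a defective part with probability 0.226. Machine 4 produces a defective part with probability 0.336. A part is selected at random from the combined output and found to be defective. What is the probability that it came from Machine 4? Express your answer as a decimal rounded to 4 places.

Posterior probability ≈ 0.3173

Tabulate prior·likelihood by source: [1] prior 0.25, lik 0.224, product 0.05600; [2] prior 0.25, lik 0.273, product 0.06825; [3] prior 0.25, lik 0.226, product 0.05650; [4] prior 0.25, lik 0.336, product 0.08400.
Normalizing constant = 0.26475; the posterior for Machine 4 is its product over the sum, 0.08400/0.26475 = 0.3173.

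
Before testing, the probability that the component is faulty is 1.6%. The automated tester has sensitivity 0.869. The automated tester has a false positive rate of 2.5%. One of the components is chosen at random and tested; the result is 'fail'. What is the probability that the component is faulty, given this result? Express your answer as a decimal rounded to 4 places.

Write H for 'the component is faulty'. Prior odds H:¬H = 0.016/0.984 = 0.016260. For the 'fail' outcome, the likelihood ratio is 0.869/0.025 = 34.760.
Posterior odds = 0.016260 × 34.760 = 0.56520, so P(H|E) = 0.56520/(1+0.56520) = 0.3611.

P(H | E) ≈ 0.3611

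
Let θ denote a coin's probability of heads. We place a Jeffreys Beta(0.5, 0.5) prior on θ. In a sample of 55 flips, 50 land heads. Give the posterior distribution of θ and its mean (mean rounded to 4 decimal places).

The binomial likelihood is conjugate to the Beta prior: with 50 successes and 5 failures, the posterior is Beta(0.5+50, 0.5+5) = Beta(50.5, 5.5).
Posterior mean = α/(α+β) = 50.5/56 = 0.9018.

Posterior: Beta(50.5, 5.5); mean ≈ 0.9018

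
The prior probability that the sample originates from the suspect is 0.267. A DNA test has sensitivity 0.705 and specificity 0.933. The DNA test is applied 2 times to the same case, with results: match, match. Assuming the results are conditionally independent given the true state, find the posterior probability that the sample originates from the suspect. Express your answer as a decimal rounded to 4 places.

Let H be the event that the sample originates from the suspect; start with P(H) = 0.267. P('match'|H) = 0.705, P('match'|¬H) = 0.067.
Update on result 1 ('match'): P(H) ← 0.705·0.2670 / (0.705·0.2670 + 0.067·0.7330) = 0.18824/0.23735 = 0.7931.
Update on result 2 ('match'): P(H) ← 0.705·0.7931 / (0.705·0.7931 + 0.067·0.2069) = 0.55912/0.57299 = 0.9758.

Posterior P(H) ≈ 0.9758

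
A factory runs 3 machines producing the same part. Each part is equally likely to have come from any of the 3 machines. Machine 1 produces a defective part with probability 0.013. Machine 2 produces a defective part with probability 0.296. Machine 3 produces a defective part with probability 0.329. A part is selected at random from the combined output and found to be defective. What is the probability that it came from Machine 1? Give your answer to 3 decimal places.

Posterior probability ≈ 0.020

Tabulate prior·likelihood by source: [1] prior 0.333333, lik 0.013, product 0.004333; [2] prior 0.333333, lik 0.296, product 0.09867; [3] prior 0.333333, lik 0.329, product 0.1097.
Normalizing constant = 0.21267; the posterior for Machine 1 is its product over the sum, 0.004333/0.21267 = 0.020.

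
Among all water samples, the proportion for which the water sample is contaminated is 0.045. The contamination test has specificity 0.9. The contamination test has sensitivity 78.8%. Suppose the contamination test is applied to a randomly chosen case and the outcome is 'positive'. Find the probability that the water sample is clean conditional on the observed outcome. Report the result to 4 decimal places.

Write H for 'the water sample is contaminated'. Prior odds H:¬H = 0.045/0.955 = 0.047120. For the 'positive' outcome, the likelihood ratio is 0.788/0.1 = 7.8800.
Posterior odds = 0.047120 × 7.8800 = 0.37131, so P(H|E) = 0.37131/(1+0.37131) = 0.2708. Then P(¬H|E) = 1 − 0.2708 = 0.7292.

P(¬H | E) ≈ 0.7292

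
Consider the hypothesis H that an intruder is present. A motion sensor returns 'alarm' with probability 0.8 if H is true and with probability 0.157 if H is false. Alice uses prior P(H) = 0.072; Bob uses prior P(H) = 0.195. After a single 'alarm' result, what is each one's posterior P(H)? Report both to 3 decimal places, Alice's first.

The likelihood ratio for an 'alarm' result is 0.8/0.157 = 5.0955.
Alice: prior odds 0.072/0.928 = 0.077586; posterior odds 0.39534; posterior probability 0.283.
Bob: prior odds 0.195/0.805 = 0.24224; posterior odds 1.2343; posterior probability 0.552.

Alice: 0.283; Bob: 0.552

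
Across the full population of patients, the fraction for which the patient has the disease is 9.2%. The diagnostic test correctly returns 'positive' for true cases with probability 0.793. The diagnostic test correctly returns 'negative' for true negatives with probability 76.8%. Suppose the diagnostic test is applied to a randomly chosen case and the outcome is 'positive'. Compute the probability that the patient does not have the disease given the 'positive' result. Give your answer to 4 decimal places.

Let H be the event that the patient has the disease. P(H) = 0.092, so P(¬H) = 0.908. With E the 'positive' result, P(E|H) = 0.793 and P(E|¬H) = 0.232.
P(E) = 0.793·0.092 + 0.232·0.908 = 0.072956 + 0.21066 = 0.28361.
By Bayes' theorem, P(H|E) = 0.072956 / 0.28361 = 0.2572. Hence P(¬H|E) = 1 − 0.2572 = 0.7428.

P(¬H | E) ≈ 0.7428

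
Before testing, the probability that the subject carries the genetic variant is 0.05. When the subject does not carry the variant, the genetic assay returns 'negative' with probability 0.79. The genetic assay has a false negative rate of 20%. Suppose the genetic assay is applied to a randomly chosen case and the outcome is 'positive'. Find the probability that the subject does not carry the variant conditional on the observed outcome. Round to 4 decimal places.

Write H for 'the subject carries the genetic variant'. Prior odds H:¬H = 0.05/0.95 = 0.052632. For the 'positive' outcome, the likelihood ratio is 0.8/0.21 = 3.8095.
Posterior odds = 0.052632 × 3.8095 = 0.20050, so P(H|E) = 0.20050/(1+0.20050) = 0.1670. Then P(¬H|E) = 1 − 0.1670 = 0.8330.

P(¬H | E) ≈ 0.8330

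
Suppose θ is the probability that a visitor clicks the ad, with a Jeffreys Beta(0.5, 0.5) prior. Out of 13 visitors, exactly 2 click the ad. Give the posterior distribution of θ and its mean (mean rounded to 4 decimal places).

Posterior: Beta(2.5, 11.5); mean ≈ 0.1786

Observing 2 successes and 11 failures updates Beta(0.5, 0.5) by adding the success and failure counts to the two shape parameters: α = 0.5+2 = 2.5, β = 0.5+11 = 11.5.
E[θ | data] = 2.5/(2.5+11.5) = 0.1786.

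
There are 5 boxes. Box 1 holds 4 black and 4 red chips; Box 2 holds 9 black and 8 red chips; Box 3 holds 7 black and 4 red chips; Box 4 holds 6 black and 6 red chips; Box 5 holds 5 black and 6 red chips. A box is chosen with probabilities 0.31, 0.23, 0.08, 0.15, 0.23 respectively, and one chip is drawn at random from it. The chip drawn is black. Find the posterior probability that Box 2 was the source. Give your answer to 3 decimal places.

Posterior probability ≈ 0.240

Tabulate prior·likelihood by source: [1] prior 0.31, lik 0.5, product 0.1550; [2] prior 0.23, lik 0.5294, product 0.1218; [3] prior 0.08, lik 0.6364, product 0.05091; [4] prior 0.15, lik 0.5, product 0.07500; [5] prior 0.23, lik 0.4545, product 0.1045.
Normalizing constant = 0.50722; the posterior for Box 2 is its product over the sum, 0.1218/0.50722 = 0.240.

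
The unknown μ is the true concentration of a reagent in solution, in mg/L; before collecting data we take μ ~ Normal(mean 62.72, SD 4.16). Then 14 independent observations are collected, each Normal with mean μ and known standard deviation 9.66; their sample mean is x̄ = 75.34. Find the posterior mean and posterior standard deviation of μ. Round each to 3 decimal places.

Posterior mean ≈ 71.831; posterior SD ≈ 2.194

Prior precision 1/τ₀² = 1/4.16² = 0.0577848; data precision n/σ² = 14/9.66² = 0.150029.
Posterior precision = 0.0577848 + 0.150029 = 0.207813, giving posterior SD = 1/√0.207813 = 2.194.
Posterior mean = (0.0577848·62.72 + 0.150029·75.34) / 0.207813 = 71.831.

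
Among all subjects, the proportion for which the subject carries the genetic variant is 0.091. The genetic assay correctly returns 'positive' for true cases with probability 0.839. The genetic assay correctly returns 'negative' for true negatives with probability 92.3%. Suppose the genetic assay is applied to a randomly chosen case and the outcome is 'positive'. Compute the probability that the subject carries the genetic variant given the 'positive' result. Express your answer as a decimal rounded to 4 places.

Let H be the event that the subject carries the genetic variant. P(H) = 0.091, so P(¬H) = 0.909. With E the 'positive' result, P(E|H) = 0.839 and P(E|¬H) = 0.077.
P(E) = 0.839·0.091 + 0.077·0.909 = 0.076349 + 0.069993 = 0.14634.
By Bayes' theorem, P(H|E) = 0.076349 / 0.14634 = 0.5217.

P(H | E) ≈ 0.5217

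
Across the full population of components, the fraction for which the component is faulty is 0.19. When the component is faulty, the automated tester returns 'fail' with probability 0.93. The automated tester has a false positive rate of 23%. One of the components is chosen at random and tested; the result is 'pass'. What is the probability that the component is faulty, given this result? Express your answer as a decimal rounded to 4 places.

P(H | E) ≈ 0.0209

Write H for 'the component is faulty'. Prior odds H:¬H = 0.19/0.81 = 0.23457. For the 'pass' outcome, the likelihood ratio is 0.07/0.77 = 0.090909.
Posterior odds = 0.23457 × 0.090909 = 0.021324, so P(H|E) = 0.021324/(1+0.021324) = 0.0209.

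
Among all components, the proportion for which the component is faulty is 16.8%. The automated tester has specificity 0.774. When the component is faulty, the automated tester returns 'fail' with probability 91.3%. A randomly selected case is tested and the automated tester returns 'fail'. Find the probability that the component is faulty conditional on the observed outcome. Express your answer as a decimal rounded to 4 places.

Write H for 'the component is faulty'. Prior odds H:¬H = 0.168/0.832 = 0.20192. For the 'fail' outcome, the likelihood ratio is 0.913/0.226 = 4.0398.
Posterior odds = 0.20192 × 4.0398 = 0.81573, so P(H|E) = 0.81573/(1+0.81573) = 0.4493.

P(H | E) ≈ 0.4493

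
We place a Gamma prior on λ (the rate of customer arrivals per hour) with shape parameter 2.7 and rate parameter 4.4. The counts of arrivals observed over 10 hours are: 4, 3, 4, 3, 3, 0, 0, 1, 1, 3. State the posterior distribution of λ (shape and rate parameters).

Total count ∑xᵢ = 22 over n = 10 hours.
Gamma is conjugate to the Poisson likelihood: posterior is Gamma(shape = 2.7+22 = 24.7, rate = 4.4+10 = 14.4).

Posterior: Gamma(shape=24.7, rate=14.4)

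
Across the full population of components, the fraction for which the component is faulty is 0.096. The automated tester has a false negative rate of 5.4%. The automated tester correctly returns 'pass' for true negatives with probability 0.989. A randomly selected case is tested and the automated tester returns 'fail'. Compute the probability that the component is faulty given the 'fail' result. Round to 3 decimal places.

Let H be the event that the component is faulty. P(H) = 0.096, so P(¬H) = 0.904. With E the 'fail' result, P(E|H) = 0.946 and P(E|¬H) = 0.011.
P(E) = 0.946·0.096 + 0.011·0.904 = 0.090816 + 0.0099440 = 0.10076.
By Bayes' theorem, P(H|E) = 0.090816 / 0.10076 = 0.901.

P(H | E) ≈ 0.901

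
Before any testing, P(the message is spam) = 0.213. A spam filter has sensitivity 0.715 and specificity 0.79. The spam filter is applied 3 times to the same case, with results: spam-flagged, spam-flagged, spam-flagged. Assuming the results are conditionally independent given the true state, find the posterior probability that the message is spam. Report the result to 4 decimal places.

Let H be the event that the message is spam; start with P(H) = 0.213. P('spam-flagged'|H) = 0.715, P('spam-flagged'|¬H) = 0.21.
Update on result 1 ('spam-flagged'): P(H) ← 0.715·0.2130 / (0.715·0.2130 + 0.21·0.7870) = 0.15229/0.31756 = 0.4796.
Update on result 2 ('spam-flagged'): P(H) ← 0.715·0.4796 / (0.715·0.4796 + 0.21·0.5204) = 0.34289/0.45218 = 0.7583.
Update on result 3 ('spam-flagged'): P(H) ← 0.715·0.7583 / (0.715·0.7583 + 0.21·0.2417) = 0.54219/0.59294 = 0.9144.

Posterior P(H) ≈ 0.9144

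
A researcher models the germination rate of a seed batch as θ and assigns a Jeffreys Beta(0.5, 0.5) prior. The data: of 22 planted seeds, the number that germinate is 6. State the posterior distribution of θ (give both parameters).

Posterior: Beta(6.5, 16.5)

Observing 6 successes and 16 failures updates Beta(0.5, 0.5) by adding the success and failure counts to the two shape parameters: α = 0.5+6 = 6.5, β = 0.5+16 = 16.5.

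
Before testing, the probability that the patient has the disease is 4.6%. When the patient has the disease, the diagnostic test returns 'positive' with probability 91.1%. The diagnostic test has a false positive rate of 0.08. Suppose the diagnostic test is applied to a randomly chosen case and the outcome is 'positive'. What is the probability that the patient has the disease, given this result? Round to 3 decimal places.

Let H be the event that the patient has the disease. P(H) = 0.046, so P(¬H) = 0.954. With E the 'positive' result, P(E|H) = 0.911 and P(E|¬H) = 0.08.
P(E) = 0.911·0.046 + 0.08·0.954 = 0.041906 + 0.076320 = 0.11823.
By Bayes' theorem, P(H|E) = 0.041906 / 0.11823 = 0.354.

P(H | E) ≈ 0.354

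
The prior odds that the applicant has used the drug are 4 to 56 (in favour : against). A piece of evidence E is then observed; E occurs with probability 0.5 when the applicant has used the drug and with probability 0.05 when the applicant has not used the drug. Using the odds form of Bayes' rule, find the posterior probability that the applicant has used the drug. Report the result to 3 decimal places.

Posterior probability ≈ 0.417

Prior odds = 4/56 = 0.071429.
Likelihood ratio for E = 0.5/0.05 = 10.000.
Posterior odds = prior odds × LR = 0.71429.
Posterior probability = odds/(1+odds) = 0.71429/1.7143 = 0.417.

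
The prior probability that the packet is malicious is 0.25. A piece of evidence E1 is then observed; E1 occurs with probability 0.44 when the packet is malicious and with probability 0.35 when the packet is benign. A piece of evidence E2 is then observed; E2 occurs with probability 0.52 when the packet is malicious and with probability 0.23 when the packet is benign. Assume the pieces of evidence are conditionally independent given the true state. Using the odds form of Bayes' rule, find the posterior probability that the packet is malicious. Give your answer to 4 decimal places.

Prior odds = 0.25/(1−0.25) = 0.33333.
Likelihood ratio for E1 = 0.44/0.35 = 1.2571.
Likelihood ratio for E2 = 0.52/0.23 = 2.2609.
Posterior odds = prior odds × LR₁ × LR₂ = 0.94741.
Posterior probability = odds/(1+odds) = 0.94741/1.9474 = 0.4865.

Posterior probability ≈ 0.4865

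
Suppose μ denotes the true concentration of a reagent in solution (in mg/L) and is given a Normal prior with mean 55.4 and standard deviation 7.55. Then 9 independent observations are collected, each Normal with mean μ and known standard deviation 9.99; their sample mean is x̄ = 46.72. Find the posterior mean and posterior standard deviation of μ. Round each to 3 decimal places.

With known σ, the Normal prior is conjugate. Weight on the data is w = (n/σ²)/(n/σ² + 1/τ₀²) = 0.0901803/(0.0901803+0.0175431) = 0.83715.
Posterior mean = w·x̄ + (1−w)·μ₀ = 0.83715·46.72 + 0.16285·55.4 = 48.134. Posterior variance = 1/(0.0901803+0.0175431) = 9.28304, so SD = 3.047.

Posterior mean ≈ 48.134; posterior SD ≈ 3.047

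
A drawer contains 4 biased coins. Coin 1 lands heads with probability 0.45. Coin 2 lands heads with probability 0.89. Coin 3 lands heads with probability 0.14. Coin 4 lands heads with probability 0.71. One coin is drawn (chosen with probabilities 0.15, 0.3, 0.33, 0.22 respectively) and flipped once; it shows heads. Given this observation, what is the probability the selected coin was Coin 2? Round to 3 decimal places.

P(heads|C1) = 0.45; P(heads|C2) = 0.89; P(heads|C3) = 0.14; P(heads|C4) = 0.71.
Prior × likelihood for each source: 0.15·0.45=0.06750, 0.3·0.89=0.2670, 0.33·0.14=0.04620, 0.22·0.71=0.1562. Summing gives P(heads) = 0.53690.
P(Coin 2 | heads) = 0.2670 / 0.53690 = 0.497.

Posterior probability ≈ 0.497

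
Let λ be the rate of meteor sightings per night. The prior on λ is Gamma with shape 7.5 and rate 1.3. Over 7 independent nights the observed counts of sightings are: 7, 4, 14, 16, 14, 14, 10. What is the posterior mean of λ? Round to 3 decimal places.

Total count ∑xᵢ = 79 over n = 7 nights.
Gamma is conjugate to the Poisson likelihood: posterior is Gamma(shape = 7.5+79 = 86.5, rate = 1.3+7 = 8.3).
E[λ | data] = 86.5/8.3 = 10.422.

Posterior mean ≈ 10.422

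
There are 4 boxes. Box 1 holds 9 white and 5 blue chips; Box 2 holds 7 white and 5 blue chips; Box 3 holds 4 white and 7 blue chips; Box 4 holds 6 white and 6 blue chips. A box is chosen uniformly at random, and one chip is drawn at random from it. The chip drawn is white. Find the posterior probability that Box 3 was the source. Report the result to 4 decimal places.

Posterior probability ≈ 0.1740

P(white|Box 1) = 0.6429; P(white|Box 2) = 0.5833; P(white|Box 3) = 0.3636; P(white|Box 4) = 0.5.
Prior × likelihood for each source: 0.25·0.6429=0.1607, 0.25·0.5833=0.1458, 0.25·0.3636=0.09091, 0.25·0.5=0.1250. Summing gives P(white) = 0.52246.
P(Box 3 | white) = 0.09091 / 0.52246 = 0.1740.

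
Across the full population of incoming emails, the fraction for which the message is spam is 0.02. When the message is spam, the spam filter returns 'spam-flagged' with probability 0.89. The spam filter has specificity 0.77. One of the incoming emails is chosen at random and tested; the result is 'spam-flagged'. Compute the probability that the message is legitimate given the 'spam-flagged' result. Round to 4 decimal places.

P(¬H | E) ≈ 0.9268

Let H be the event that the message is spam. P(H) = 0.02, so P(¬H) = 0.98. With E the 'spam-flagged' result, P(E|H) = 0.89 and P(E|¬H) = 0.23.
P(E) = 0.89·0.02 + 0.23·0.98 = 0.017800 + 0.22540 = 0.24320.
By Bayes' theorem, P(H|E) = 0.017800 / 0.24320 = 0.0732. Hence P(¬H|E) = 1 − 0.0732 = 0.9268.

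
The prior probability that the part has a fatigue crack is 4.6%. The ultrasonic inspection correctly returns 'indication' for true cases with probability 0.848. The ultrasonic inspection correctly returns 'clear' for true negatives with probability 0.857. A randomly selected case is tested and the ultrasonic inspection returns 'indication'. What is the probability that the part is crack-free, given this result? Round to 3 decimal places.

P(¬H | E) ≈ 0.778

Let H be the event that the part has a fatigue crack. P(H) = 0.046, so P(¬H) = 0.954. With E the 'indication' result, P(E|H) = 0.848 and P(E|¬H) = 0.143.
P(E) = 0.848·0.046 + 0.143·0.954 = 0.039008 + 0.13642 = 0.17543.
By Bayes' theorem, P(H|E) = 0.039008 / 0.17543 = 0.222. Hence P(¬H|E) = 1 − 0.222 = 0.778.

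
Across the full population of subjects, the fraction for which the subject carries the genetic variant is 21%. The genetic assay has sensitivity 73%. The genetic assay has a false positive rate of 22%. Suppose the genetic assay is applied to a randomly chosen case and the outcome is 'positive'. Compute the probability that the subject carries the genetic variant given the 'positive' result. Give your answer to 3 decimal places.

P(H | E) ≈ 0.469

Let H be the event that the subject carries the genetic variant. P(H) = 0.21, so P(¬H) = 0.79. With E the 'positive' result, P(E|H) = 0.73 and P(E|¬H) = 0.22.
P(E) = 0.73·0.21 + 0.22·0.79 = 0.15330 + 0.17380 = 0.32710.
By Bayes' theorem, P(H|E) = 0.15330 / 0.32710 = 0.469.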